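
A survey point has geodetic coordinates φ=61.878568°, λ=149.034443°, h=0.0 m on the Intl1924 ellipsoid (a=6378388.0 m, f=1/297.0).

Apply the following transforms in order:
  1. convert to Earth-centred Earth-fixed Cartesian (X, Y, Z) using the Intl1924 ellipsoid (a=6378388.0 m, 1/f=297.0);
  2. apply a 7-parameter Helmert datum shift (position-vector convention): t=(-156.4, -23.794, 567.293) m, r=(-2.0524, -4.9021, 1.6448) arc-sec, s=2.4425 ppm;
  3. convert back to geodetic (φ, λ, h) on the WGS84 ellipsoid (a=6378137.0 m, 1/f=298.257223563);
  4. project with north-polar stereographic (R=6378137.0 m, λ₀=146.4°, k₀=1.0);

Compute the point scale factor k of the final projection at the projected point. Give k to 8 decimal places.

1.06273041

start: φ=61.878568°, λ=149.034443°, h=0.000 m
→ ECEF (a=6378388.000, f=1/297.0): X=-2584685.6661, Y=1550921.8628, Z=5602272.1083
→ Helmert 7p (PV): X=-2584993.8908, Y=1550936.9906, Z=5602776.2247
→ geod (Bowring, a=6378137.000): φ=61.87786407°, λ=149.03721064°, h=752.8337 m
→ into stereo (λ₀=146.4°): φ=61.87786407°, λ−λ₀=2.63721064°
scale k = 1.06273041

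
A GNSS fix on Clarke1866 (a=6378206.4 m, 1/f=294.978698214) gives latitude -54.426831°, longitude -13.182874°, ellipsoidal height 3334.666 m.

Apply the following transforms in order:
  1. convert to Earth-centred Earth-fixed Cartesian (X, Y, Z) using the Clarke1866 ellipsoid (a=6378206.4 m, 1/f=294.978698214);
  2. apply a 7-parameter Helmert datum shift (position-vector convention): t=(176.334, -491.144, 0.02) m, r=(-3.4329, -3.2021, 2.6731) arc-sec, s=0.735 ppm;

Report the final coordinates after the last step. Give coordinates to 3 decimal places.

X=3622964.861 m, Y=-849083.843 m, Z=-5166969.345 m

start: φ=-54.426831°, λ=-13.182874°, h=3334.666 m
→ ECEF (a=6378206.400, f=1/294.978698214): X=3622694.6533, Y=-848553.0280, Z=-5167035.9295
→ Helmert 7p (PV): X=3622964.8611, Y=-849083.8430, Z=-5166969.3451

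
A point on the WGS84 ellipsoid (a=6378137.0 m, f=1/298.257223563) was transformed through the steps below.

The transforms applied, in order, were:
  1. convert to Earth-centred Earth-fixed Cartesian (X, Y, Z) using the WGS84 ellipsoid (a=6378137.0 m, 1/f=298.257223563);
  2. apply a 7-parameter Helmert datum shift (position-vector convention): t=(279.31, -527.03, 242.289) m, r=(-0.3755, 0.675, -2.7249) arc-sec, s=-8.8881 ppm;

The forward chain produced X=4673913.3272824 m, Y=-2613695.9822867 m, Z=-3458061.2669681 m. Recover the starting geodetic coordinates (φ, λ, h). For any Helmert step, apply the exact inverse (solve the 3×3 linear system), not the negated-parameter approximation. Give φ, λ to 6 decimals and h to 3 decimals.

start: X=4673913.3273, Y=-2613695.9823, Z=-3458061.2670 m
→ Helmert⁻¹: X=4673721.3959, Y=-2613124.1397, Z=-3458323.7564
→ geod (Bowring, a=6378137.000): φ=-33.03222200°, λ=-29.20999000°, h=2510.7060 m

φ=-33.032222°, λ=-29.209990°, h=2510.706 m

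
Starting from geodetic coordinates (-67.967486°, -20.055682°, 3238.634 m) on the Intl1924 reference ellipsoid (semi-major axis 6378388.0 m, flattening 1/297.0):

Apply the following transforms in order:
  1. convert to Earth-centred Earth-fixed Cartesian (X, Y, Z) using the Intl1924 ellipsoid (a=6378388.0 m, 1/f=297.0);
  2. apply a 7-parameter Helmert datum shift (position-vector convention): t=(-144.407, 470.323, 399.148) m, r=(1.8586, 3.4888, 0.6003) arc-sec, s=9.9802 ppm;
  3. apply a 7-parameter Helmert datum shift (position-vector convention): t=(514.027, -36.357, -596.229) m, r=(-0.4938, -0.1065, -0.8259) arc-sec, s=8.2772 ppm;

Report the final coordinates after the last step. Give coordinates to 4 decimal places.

X=2255620.1424 m, Y=-822892.1265 m, Z=-5893218.8083 m

start: φ=-67.967486°, λ=-20.055682°, h=3238.634 m
→ ECEF (a=6378388.000, f=1/297.0): X=2255306.8782, Y=-823347.5915, Z=-5892871.7093
→ Helmert 7p (PV): X=2255087.7018, Y=-822825.8222, Z=-5892576.9395
→ Helmert 7p (PV): X=2255620.1424, Y=-822892.1265, Z=-5893218.8083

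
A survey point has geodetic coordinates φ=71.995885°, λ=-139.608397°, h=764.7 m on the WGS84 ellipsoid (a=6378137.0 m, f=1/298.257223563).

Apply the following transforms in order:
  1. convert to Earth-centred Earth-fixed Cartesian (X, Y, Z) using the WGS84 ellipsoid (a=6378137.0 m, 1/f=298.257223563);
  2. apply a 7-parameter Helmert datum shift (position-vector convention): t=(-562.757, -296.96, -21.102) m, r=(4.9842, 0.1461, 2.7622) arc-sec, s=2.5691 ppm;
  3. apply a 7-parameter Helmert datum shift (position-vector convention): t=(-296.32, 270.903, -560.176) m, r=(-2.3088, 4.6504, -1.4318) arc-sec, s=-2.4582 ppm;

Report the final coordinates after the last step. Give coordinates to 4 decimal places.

X=-1506931.7955 m, Y=-1281628.5856 m, Z=6043709.4323 m

start: φ=71.995885°, λ=-139.608397°, h=764.700 m
→ ECEF (a=6378137.000, f=1/298.257223563): X=-1506221.3682, Y=-1281514.2768, Z=6044271.6189
→ Helmert 7p (PV): X=-1506766.5522, Y=-1281980.7545, Z=6044236.1454
→ Helmert 7p (PV): X=-1506931.7955, Y=-1281628.5856, Z=6043709.4323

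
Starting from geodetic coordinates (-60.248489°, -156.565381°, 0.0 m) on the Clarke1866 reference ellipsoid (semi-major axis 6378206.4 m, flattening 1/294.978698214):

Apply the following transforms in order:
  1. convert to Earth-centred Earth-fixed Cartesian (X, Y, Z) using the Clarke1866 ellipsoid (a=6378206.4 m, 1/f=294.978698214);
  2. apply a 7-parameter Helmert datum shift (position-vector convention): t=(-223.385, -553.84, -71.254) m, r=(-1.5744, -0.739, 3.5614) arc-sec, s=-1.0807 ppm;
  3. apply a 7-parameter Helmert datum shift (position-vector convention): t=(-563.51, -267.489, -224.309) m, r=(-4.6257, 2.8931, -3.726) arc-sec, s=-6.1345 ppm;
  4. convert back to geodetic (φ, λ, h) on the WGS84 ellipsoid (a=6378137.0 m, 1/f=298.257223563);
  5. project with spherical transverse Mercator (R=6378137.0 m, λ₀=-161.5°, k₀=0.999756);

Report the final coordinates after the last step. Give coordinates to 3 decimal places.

start: φ=-60.248489°, λ=-156.565381°, h=0.000 m
→ ECEF (a=6378206.400, f=1/294.978698214): X=-2911477.4757, Y=-1261997.9413, Z=-5514070.5136
→ Helmert 7p (PV): X=-2911656.1688, Y=-1262642.7757, Z=-5514136.6070
→ Helmert 7p (PV): X=-2912301.9673, Y=-1262973.5822, Z=-5514257.9346
→ geod (Bowring, a=6378137.000): φ=-60.23856301°, λ=-156.55514219°, h=621.0044 m
→ tm (R=6378137.0, λ₀=-161.5°): E=273003.2756, N=-6714326.2202

E=273003.276 m, N=-6714326.220 m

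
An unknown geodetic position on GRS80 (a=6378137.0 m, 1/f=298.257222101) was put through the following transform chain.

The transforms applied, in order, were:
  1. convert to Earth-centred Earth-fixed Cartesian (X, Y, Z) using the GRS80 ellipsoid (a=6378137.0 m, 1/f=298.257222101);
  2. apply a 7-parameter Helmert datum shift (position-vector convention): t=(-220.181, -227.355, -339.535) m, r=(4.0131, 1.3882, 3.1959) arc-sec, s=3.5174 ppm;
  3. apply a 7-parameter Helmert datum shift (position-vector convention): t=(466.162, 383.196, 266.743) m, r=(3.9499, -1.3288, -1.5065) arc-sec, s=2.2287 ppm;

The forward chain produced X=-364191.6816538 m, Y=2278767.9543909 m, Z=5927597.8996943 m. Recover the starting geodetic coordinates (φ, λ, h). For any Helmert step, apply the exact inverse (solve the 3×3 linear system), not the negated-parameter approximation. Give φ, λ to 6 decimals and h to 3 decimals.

φ=68.857202°, λ=99.085513°, h=1396.567 m

start: X=-364191.6817, Y=2278767.9544, Z=5927597.8997 m
→ Helmert⁻¹: X=-364635.4877, Y=2278490.5227, Z=5927276.6632
→ Helmert⁻¹: X=-364418.6098, Y=2278830.8356, Z=5927548.5588
→ geod (Bowring, a=6378137.000): φ=68.85720200°, λ=99.08551300°, h=1396.5670 m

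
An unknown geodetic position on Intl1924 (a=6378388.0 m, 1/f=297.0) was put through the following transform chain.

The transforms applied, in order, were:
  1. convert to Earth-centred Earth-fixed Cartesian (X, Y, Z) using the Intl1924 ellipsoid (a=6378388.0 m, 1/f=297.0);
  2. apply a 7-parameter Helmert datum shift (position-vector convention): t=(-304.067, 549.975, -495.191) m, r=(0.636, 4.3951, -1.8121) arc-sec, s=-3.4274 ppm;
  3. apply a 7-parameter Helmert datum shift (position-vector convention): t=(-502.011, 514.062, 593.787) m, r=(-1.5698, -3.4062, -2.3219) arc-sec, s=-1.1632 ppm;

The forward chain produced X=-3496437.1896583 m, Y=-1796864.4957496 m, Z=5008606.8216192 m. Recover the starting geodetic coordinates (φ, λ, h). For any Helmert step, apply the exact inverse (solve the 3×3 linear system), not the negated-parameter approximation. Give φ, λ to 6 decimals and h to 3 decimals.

φ=52.060729°, λ=-152.780333°, h=1834.741 m

start: X=-3496437.1897, Y=-1796864.4957, Z=5008606.8216 m
→ Helmert⁻¹: X=-3495836.3096, Y=-1797458.1151, Z=5008062.9095
→ Helmert⁻¹: X=-3495635.1484, Y=-1798029.5195, Z=5008506.3258
→ geod (Bowring, a=6378388.000): φ=52.06072900°, λ=-152.78033300°, h=1834.7410 m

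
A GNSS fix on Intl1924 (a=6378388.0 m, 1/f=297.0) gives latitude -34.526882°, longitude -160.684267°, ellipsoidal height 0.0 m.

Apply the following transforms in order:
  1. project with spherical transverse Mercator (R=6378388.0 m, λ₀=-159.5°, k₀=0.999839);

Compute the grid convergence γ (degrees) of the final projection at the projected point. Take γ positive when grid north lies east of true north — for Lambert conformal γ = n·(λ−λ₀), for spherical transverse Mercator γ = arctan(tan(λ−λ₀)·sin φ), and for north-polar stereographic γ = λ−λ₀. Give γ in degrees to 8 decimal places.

start: φ=-34.526882°, λ=-160.684267°, h=0.000 m
→ into tm (λ₀=-159.5°): φ=-34.52688200°, λ−λ₀=-1.18426700°
convergence γ = 0.67129894°

0.67129894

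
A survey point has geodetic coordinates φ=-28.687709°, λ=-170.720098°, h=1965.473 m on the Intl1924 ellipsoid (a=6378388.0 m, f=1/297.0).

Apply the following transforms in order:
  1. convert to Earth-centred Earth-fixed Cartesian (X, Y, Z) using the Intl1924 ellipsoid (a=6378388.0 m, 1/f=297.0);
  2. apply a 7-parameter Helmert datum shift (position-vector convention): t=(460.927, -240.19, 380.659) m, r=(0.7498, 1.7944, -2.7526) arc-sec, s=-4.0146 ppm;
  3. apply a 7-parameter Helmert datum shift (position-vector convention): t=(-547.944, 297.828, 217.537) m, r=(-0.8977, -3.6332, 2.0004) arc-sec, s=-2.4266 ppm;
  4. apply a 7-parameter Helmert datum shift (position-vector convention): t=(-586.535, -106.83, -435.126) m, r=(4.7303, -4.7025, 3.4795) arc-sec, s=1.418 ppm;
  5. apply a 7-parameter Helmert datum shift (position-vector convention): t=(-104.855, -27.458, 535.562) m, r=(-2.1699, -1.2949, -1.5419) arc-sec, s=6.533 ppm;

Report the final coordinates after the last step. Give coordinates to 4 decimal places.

X=-5528854.2239 m, Y=-903358.6863 m, Z=-3044096.1652 m

start: φ=-28.687709°, λ=-170.720098°, h=1965.473 m
→ ECEF (a=6378388.000, f=1/297.0): X=-5528188.3025, Y=-903284.5084, Z=-3044569.6205
→ Helmert 7p (PV): X=-5527743.7224, Y=-903436.2314, Z=-3044131.9301
→ Helmert 7p (PV): X=-5528215.8711, Y=-903203.0688, Z=-3044000.4411
→ Helmert 7p (PV): X=-5528725.6105, Y=-903334.6270, Z=-3044586.6313
→ Helmert 7p (PV): X=-5528854.2239, Y=-903358.6863, Z=-3044096.1652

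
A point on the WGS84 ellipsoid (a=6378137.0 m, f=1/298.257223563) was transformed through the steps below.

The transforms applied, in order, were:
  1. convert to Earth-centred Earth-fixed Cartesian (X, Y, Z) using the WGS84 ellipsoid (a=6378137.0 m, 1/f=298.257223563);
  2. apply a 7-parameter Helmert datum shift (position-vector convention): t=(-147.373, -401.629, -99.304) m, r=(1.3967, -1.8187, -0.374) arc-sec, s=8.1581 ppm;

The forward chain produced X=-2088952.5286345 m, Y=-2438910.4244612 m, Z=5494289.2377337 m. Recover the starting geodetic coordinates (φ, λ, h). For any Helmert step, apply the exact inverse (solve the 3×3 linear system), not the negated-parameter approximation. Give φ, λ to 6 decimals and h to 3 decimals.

φ=59.866637°, λ=-130.582740°, h=1555.796 m

start: X=-2088952.5286, Y=-2438910.4245, Z=5494289.2377 m
→ Helmert⁻¹: X=-2088735.2481, Y=-2438455.4847, Z=5494378.6471
→ geod (Bowring, a=6378137.000): φ=59.86663700°, λ=-130.58274000°, h=1555.7960 m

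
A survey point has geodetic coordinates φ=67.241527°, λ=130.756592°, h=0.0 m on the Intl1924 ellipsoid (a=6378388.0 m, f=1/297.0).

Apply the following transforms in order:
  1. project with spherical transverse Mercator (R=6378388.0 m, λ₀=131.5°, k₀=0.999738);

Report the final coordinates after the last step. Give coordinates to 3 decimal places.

start: φ=67.241527°, λ=130.756592°, h=0.000 m
→ tm (R=6378388.0, λ₀=131.5°): E=-32006.1032, N=7483817.3679

E=-32006.103 m, N=7483817.368 m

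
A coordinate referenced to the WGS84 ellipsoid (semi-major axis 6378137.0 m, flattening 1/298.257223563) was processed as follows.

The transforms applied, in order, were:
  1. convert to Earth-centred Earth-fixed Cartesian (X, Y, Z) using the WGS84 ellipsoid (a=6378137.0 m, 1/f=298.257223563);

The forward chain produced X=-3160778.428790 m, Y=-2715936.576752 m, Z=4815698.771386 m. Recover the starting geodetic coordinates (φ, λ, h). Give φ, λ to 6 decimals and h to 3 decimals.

φ=49.318385°, λ=-139.328787°, h=2616.664 m

start: X=-3160778.4288, Y=-2715936.5768, Z=4815698.7714 m
→ geod (Bowring, a=6378137.000): φ=49.31838500°, λ=-139.32878700°, h=2616.6640 m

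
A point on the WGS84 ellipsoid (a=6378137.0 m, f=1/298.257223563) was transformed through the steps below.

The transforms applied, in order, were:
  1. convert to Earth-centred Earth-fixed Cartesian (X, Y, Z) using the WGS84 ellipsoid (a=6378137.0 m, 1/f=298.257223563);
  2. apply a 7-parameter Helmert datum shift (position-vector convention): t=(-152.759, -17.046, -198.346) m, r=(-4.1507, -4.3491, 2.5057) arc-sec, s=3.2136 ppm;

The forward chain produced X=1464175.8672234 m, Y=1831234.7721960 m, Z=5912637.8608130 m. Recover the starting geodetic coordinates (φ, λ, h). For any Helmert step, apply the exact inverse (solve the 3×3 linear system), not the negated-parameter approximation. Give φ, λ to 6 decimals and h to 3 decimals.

start: X=1464175.8672, Y=1831234.7722, Z=5912637.8608 m
→ Helmert⁻¹: X=1464470.8368, Y=1831109.1583, Z=5912823.1747
→ geod (Bowring, a=6378137.000): φ=68.50094700°, λ=51.34813900°, h=1102.3990 m

φ=68.500947°, λ=51.348139°, h=1102.399 m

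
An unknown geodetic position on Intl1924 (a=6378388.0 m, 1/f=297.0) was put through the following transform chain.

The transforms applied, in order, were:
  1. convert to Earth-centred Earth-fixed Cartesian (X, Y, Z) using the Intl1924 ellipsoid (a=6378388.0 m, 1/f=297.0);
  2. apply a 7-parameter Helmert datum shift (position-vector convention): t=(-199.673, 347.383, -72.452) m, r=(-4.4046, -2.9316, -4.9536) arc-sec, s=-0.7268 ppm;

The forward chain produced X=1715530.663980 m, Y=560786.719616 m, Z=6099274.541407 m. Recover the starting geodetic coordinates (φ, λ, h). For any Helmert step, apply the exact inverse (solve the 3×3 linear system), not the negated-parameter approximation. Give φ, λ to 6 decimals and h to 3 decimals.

start: X=1715530.6640, Y=560786.7196, Z=6099274.5414 m
→ Helmert⁻¹: X=1715804.8154, Y=560350.7043, Z=6099339.0058
→ geod (Bowring, a=6378388.000): φ=73.61967800°, λ=18.08609800°, h=2177.6520 m

φ=73.619678°, λ=18.086098°, h=2177.652 m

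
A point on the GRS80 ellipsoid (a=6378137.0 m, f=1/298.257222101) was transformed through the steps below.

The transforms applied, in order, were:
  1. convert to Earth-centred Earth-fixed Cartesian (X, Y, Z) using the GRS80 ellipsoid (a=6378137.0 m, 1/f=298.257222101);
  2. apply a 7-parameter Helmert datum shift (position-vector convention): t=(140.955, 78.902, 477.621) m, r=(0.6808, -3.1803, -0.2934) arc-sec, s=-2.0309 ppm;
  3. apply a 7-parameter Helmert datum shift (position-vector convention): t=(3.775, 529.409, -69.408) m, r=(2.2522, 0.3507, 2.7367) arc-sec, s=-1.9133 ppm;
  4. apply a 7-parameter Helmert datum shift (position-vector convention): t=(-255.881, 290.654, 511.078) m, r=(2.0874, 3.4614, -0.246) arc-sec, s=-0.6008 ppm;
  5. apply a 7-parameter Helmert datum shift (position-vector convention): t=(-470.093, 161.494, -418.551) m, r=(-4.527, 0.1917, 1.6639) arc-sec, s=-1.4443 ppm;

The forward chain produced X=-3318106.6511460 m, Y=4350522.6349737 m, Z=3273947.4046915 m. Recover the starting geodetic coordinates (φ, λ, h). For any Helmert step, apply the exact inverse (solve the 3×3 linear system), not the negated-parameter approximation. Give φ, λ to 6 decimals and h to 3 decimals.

φ=31.066141°, λ=127.333340°, h=2452.672 m

start: X=-3318106.6511, Y=4350522.6350, Z=3273947.4047 m
→ Helmert⁻¹: X=-3317609.2998, Y=4350322.3204, Z=3274463.0803
→ Helmert⁻¹: X=-3317415.5396, Y=4350063.4548, Z=3273854.2760
→ Helmert⁻¹: X=-3317373.5179, Y=4349622.1298, Z=3273876.8142
→ Helmert⁻¹: X=-3317476.9258, Y=4349558.1467, Z=3273442.6356
→ geod (Bowring, a=6378137.000): φ=31.06614100°, λ=127.33334000°, h=2452.6720 m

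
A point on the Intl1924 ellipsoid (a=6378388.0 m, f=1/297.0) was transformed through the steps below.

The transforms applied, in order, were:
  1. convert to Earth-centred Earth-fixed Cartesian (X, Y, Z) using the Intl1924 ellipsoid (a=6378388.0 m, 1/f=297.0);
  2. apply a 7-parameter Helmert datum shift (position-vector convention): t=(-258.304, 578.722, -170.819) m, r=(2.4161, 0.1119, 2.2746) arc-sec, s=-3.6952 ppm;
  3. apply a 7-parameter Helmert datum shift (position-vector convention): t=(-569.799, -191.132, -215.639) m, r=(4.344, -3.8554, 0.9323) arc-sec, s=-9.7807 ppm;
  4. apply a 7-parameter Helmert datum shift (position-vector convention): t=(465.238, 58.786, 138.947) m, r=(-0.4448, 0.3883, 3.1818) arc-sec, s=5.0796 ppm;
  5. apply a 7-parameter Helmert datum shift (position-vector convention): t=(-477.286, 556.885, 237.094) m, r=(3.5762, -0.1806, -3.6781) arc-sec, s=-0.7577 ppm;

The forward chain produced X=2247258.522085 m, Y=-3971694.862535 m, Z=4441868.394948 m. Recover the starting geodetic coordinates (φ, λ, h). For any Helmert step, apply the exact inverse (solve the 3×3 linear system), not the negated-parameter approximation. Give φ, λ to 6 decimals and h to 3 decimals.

start: X=2247258.5221, Y=-3971694.8625, Z=4441868.3949 m
→ Helmert⁻¹: X=2247812.2311, Y=-3972137.6647, Z=4441701.5668
→ Helmert⁻¹: X=2247265.9415, Y=-3972220.5174, Z=4441535.7232
→ Helmert⁻¹: X=2247922.7977, Y=-3971984.8490, Z=4441836.4402
→ Helmert⁻¹: X=2248143.1918, Y=-3972551.0095, Z=4442071.4258
→ geod (Bowring, a=6378388.000): φ=44.41391100°, λ=-60.49364200°, h=1332.1630 m

φ=44.413911°, λ=-60.493642°, h=1332.163 m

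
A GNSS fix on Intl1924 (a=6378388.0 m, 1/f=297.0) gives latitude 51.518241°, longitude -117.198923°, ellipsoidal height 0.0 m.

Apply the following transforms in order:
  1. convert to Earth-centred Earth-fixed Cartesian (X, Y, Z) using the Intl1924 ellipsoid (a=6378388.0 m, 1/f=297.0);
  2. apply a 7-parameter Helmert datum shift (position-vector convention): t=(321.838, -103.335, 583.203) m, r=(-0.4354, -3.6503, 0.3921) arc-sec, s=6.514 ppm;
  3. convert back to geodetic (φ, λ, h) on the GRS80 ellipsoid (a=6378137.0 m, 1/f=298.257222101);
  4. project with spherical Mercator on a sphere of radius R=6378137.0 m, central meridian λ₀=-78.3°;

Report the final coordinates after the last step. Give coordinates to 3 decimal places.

E=-4329794.520 m, N=6713927.563 m

start: φ=51.518241°, λ=-117.198923°, h=0.000 m
→ ECEF (a=6378388.000, f=1/297.0): X=-1817926.7784, Y=-3537466.4982, Z=4969722.8525
→ Helmert 7p (PV): X=-1817698.0083, Y=-3537585.8415, Z=4970313.7231
→ geod (Bowring, a=6378137.000): φ=51.52073363°, λ=-117.19520595°, h=658.6157 m
→ merc (R=6378137.0, λ₀=-78.3°): E=-4329794.5205, N=6713927.5626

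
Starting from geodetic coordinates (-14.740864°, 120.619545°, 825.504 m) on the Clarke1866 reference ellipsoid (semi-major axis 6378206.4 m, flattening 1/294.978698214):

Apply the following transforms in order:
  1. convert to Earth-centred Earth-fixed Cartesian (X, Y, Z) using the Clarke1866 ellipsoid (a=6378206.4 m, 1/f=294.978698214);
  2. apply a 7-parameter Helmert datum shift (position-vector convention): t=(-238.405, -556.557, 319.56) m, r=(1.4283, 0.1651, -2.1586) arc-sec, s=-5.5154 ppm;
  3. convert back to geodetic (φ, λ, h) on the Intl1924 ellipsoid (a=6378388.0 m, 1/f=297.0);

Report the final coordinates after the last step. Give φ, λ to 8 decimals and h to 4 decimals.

start: φ=-14.740864°, λ=120.619545°, h=825.504 m
→ ECEF (a=6378206.400, f=1/294.978698214): X=-3142814.8770, Y=5310074.7393, Z=-1612498.6130
→ Helmert 7p (PV): X=-3142981.6682, Y=5309532.9510, Z=-1612130.8740
→ geod (Bowring, a=6378388.000): φ=-14.73787686°, λ=120.62344041°, h=172.1545 m

φ=-14.73787686°, λ=120.62344041°, h=172.1545 m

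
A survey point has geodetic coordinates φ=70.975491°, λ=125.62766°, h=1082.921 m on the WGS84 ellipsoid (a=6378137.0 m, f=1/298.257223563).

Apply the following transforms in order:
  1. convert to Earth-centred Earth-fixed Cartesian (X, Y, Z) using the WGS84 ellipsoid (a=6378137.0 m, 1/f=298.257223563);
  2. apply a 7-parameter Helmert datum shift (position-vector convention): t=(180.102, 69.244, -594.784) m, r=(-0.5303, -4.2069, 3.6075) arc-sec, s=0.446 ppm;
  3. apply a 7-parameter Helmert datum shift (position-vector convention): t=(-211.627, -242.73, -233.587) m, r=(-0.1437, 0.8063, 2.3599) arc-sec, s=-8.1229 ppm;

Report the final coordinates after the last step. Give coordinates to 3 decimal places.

X=-1215121.877 m, Y=1695094.699 m, Z=6007514.633 m

start: φ=70.975491°, λ=125.627660°, h=1082.921 m
→ ECEF (a=6378137.000, f=1/298.257223563): X=-1214951.5715, Y=1695296.7161, Z=6008414.6954
→ Helmert 7p (PV): X=-1214924.2070, Y=1695360.9146, Z=6007793.4529
→ Helmert 7p (PV): X=-1215121.8774, Y=1695094.6988, Z=6007514.6333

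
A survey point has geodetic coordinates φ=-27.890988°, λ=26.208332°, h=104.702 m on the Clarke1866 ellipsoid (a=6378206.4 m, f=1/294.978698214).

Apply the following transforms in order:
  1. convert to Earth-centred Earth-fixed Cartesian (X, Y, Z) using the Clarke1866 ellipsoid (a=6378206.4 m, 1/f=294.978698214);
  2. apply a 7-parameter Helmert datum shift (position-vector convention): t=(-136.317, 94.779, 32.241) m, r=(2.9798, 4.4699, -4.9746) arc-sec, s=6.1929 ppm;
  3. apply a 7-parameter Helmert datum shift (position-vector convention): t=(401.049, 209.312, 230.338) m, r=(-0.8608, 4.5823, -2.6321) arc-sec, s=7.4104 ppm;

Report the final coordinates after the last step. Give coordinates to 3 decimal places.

start: φ=-27.890988°, λ=26.208332°, h=104.702 m
→ ECEF (a=6378206.400, f=1/294.978698214): X=5061593.5626, Y=2491527.1468, Z=-2965716.9961
→ Helmert 7p (PV): X=5061484.4119, Y=2491558.1261, Z=-2965776.8164
→ Helmert 7p (PV): X=5061888.8760, Y=2491708.9355, Z=-2965691.2989

X=5061888.876 m, Y=2491708.935 m, Z=-2965691.299 m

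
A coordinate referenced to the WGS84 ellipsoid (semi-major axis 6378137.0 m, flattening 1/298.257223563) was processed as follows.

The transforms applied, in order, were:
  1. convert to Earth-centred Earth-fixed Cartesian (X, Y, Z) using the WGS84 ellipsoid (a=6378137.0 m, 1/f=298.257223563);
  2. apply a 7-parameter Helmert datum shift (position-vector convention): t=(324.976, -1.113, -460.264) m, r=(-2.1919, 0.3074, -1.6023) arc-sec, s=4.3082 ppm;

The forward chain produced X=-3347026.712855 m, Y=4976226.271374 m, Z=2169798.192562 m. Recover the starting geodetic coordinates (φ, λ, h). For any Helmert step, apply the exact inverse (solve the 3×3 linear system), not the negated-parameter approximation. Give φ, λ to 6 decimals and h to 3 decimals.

φ=20.017678°, λ=123.928075°, h=2224.020 m

start: X=-3347026.7129, Y=4976226.2714, Z=2169798.1926 m
→ Helmert⁻¹: X=-3347379.1579, Y=4976156.8799, Z=2170296.9978
→ geod (Bowring, a=6378137.000): φ=20.01767800°, λ=123.92807500°, h=2224.0200 m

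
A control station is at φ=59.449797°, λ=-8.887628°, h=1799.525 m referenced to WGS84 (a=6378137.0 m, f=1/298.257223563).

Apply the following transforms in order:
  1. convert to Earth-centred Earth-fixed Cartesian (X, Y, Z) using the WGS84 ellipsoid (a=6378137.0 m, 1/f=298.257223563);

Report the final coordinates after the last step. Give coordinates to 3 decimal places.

start: φ=59.449797°, λ=-8.887628°, h=1799.525 m
→ ECEF (a=6378137.000, f=1/298.257223563): X=3211922.4688, Y=-502263.0952, Z=5471124.0546

X=3211922.469 m, Y=-502263.095 m, Z=5471124.055 m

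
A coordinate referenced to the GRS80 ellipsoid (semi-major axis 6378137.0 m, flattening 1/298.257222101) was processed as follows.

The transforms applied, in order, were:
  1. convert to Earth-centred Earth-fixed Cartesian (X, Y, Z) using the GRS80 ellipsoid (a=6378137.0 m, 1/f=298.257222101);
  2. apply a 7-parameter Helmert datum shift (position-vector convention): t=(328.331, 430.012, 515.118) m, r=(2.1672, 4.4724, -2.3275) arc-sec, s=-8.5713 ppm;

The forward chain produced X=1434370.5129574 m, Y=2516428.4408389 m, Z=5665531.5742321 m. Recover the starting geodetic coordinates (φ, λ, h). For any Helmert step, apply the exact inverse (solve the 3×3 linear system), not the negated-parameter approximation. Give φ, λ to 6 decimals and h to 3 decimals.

start: X=1434370.5130, Y=2516428.4408, Z=5665531.5742 m
→ Helmert⁻¹: X=1433903.2473, Y=2516095.6968, Z=5665069.6679
→ geod (Bowring, a=6378137.000): φ=63.07938900°, λ=60.32152300°, h=1210.9220 m

φ=63.079389°, λ=60.321523°, h=1210.922 m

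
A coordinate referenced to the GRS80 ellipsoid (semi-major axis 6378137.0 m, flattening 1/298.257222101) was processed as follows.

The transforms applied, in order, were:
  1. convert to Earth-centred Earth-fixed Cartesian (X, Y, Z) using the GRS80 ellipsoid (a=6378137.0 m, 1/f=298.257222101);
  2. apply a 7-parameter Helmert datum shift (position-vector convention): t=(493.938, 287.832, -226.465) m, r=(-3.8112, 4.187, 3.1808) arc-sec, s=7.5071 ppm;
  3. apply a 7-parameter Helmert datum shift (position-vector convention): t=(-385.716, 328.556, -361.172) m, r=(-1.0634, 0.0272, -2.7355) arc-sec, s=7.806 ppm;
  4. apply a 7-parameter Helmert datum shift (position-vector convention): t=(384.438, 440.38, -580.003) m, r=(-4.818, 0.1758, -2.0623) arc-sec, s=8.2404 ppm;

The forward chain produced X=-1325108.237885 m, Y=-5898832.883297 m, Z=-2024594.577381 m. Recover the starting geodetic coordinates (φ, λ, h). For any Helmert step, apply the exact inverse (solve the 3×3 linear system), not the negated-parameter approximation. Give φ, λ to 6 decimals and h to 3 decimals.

start: X=-1325108.2379, Y=-5898832.8833, Z=-2024594.5774 m
→ Helmert⁻¹: X=-1325421.0463, Y=-5899190.6229, Z=-2024136.8207
→ Helmert⁻¹: X=-1324946.4809, Y=-5899480.2654, Z=-2023790.4408
→ Helmert⁻¹: X=-1325480.3681, Y=-5899665.9754, Z=-2023684.7003
→ geod (Bowring, a=6378137.000): φ=-18.62019200°, λ=-102.66240800°, h=409.4700 m

φ=-18.620192°, λ=-102.662408°, h=409.470 m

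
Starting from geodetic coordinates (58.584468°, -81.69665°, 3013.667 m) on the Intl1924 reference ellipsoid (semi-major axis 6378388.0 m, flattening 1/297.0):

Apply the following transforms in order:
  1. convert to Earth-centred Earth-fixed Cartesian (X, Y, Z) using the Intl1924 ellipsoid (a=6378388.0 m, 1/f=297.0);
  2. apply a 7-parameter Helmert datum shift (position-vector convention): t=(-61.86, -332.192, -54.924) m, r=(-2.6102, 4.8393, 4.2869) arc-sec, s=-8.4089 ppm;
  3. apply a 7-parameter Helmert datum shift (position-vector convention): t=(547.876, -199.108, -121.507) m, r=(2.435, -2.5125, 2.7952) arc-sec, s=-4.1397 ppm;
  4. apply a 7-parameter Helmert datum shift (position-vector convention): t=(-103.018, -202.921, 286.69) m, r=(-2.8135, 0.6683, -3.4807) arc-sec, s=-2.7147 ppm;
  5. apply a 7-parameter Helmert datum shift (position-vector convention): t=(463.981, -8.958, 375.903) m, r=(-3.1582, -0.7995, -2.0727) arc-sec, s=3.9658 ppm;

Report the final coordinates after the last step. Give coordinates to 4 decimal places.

start: φ=58.584468°, λ=-81.696650°, h=3013.667 m
→ ECEF (a=6378388.000, f=1/297.0): X=481536.7262, Y=-3299463.7372, Z=5422640.0358
→ Helmert 7p (PV): X=481666.6134, Y=-3299689.5556, Z=5422569.9689
→ Helmert 7p (PV): X=482191.1593, Y=-3299932.4909, Z=5422392.9279
→ Helmert 7p (PV): X=482048.7149, Y=-3300060.6280, Z=5422708.3471
→ Helmert 7p (PV): X=482460.4271, Y=-3300004.4879, Z=5423158.1527

X=482460.4271 m, Y=-3300004.4879 m, Z=5423158.1527 m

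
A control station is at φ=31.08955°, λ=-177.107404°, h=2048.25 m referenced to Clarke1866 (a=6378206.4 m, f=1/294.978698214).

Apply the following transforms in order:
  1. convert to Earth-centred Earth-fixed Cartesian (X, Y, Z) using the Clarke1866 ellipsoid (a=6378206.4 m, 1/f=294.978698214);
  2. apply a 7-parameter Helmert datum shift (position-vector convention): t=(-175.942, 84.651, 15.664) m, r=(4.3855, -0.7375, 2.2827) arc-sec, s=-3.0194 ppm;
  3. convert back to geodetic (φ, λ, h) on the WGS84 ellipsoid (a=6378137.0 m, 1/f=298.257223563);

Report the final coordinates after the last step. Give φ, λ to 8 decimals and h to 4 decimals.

start: φ=31.089550°, λ=-177.107404°, h=2048.250 m
→ ECEF (a=6378206.400, f=1/294.978698214): X=-5461770.9617, Y=-275973.7816, Z=3275280.7651
→ Helmert 7p (PV): X=-5461939.0690, Y=-276018.3788, Z=3275261.1436
→ geod (Bowring, a=6378137.000): φ=31.08671215°, λ=-177.10702624°, h=2189.9485 m

φ=31.08671215°, λ=-177.10702624°, h=2189.9485 m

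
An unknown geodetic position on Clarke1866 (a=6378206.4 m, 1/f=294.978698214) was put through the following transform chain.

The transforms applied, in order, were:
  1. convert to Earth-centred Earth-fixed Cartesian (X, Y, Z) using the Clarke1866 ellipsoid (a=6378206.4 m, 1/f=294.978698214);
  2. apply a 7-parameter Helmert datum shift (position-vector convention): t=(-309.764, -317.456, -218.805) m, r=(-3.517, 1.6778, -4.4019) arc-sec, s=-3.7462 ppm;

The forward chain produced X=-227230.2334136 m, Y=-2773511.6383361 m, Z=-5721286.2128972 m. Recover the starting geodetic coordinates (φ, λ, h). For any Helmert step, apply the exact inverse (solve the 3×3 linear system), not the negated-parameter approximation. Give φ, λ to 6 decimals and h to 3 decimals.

start: X=-227230.2334, Y=-2773511.6383, Z=-5721286.2129 m
→ Helmert⁻¹: X=-226815.6016, Y=-2773111.8613, Z=-5721137.9692
→ geod (Bowring, a=6378206.400): φ=-64.21756600°, λ=-94.67587100°, h=1137.7640 m

φ=-64.217566°, λ=-94.675871°, h=1137.764 m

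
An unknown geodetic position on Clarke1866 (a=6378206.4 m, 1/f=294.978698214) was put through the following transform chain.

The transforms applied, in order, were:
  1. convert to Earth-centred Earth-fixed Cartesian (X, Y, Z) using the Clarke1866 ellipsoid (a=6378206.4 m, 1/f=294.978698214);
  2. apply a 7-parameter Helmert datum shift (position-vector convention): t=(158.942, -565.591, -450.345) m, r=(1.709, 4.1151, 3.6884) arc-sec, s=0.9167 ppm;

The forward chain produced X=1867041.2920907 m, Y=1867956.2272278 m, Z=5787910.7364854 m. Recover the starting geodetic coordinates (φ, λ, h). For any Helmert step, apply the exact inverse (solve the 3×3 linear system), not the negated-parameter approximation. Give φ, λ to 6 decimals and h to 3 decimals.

φ=65.619019°, λ=45.026630°, h=2226.554 m

start: X=1867041.2921, Y=1867956.2272, Z=5787910.7365 m
→ Helmert⁻¹: X=1866798.5702, Y=1868534.6829, Z=5788377.5373
→ geod (Bowring, a=6378206.400): φ=65.61901900°, λ=45.02663000°, h=2226.5540 m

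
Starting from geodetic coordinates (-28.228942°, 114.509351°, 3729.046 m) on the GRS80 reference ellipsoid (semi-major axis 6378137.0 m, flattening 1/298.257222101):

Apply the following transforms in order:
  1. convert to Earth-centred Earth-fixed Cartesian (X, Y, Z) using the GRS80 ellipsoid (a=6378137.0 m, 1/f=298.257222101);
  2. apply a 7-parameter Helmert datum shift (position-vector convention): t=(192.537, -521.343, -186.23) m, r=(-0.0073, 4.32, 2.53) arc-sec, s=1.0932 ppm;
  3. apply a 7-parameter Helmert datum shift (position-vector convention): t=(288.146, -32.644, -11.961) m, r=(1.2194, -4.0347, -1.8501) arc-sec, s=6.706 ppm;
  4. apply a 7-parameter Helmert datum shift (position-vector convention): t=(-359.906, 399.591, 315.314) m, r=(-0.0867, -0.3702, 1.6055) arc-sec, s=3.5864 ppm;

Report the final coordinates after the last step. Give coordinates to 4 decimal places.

X=-2334296.3154 m, Y=5119910.5528 m, Z=-3000537.1501 m

start: φ=-28.228942°, λ=114.509351°, h=3729.046 m
→ ECEF (a=6378137.000, f=1/298.257222101): X=-2334335.0248, Y=5120016.1485, Z=-3000647.0808
→ Helmert 7p (PV): X=-2334270.6863, Y=5119471.6640, Z=-3000787.8820
→ Helmert 7p (PV): X=-2333893.5761, Y=5119512.0289, Z=-3000835.3612
→ Helmert 7p (PV): X=-2334296.3154, Y=5119910.5528, Z=-3000537.1501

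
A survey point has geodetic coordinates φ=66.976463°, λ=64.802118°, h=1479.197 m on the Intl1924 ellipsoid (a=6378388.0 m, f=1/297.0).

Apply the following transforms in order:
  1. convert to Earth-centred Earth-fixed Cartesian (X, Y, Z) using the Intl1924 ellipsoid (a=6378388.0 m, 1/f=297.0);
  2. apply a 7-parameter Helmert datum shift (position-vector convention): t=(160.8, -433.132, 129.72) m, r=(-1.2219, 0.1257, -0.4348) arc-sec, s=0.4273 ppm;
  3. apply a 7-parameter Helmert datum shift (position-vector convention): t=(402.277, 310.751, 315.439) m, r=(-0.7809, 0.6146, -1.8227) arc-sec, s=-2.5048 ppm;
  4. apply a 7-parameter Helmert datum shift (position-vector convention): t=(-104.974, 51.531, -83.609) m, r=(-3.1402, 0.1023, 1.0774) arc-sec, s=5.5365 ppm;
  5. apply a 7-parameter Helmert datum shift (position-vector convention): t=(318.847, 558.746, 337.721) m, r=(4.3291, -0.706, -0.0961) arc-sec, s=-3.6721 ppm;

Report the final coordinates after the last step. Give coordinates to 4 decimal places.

start: φ=66.976463°, λ=64.802118°, h=1479.197 m
→ ECEF (a=6378388.000, f=1/297.0): X=1065368.5758, Y=2264240.7220, Z=5848882.6232
→ Helmert 7p (PV): X=1065538.1683, Y=2263840.9602, Z=5849000.7799
→ Helmert 7p (PV): X=1065975.2092, Y=2264158.7686, Z=5849289.8227
→ Helmert 7p (PV): X=1065867.2114, Y=2264317.4540, Z=5849203.5996
→ Helmert 7p (PV): X=1066163.1789, Y=2264744.6255, Z=5849571.0135

X=1066163.1789 m, Y=2264744.6255 m, Z=5849571.0135 m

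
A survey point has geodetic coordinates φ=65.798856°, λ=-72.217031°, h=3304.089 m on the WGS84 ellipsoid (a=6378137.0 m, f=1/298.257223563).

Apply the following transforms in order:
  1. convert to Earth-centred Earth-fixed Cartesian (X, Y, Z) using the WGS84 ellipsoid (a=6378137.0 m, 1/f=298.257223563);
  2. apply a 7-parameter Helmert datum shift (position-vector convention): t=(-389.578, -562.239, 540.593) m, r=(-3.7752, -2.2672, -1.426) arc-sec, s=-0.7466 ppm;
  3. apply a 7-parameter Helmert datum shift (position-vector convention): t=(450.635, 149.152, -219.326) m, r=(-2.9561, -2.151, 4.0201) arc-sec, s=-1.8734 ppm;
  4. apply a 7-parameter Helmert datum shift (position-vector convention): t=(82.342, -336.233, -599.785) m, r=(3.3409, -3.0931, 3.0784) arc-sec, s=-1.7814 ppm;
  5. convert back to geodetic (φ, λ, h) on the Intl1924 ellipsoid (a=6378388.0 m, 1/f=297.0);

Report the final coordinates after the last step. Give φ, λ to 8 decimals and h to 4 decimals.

start: φ=65.798856°, λ=-72.217031°, h=3304.089 m
→ ECEF (a=6378137.000, f=1/298.257223563): X=801196.4113, Y=-2497985.4660, Z=5797802.7126
→ Helmert 7p (PV): X=800725.2378, Y=-2498445.2637, Z=5798393.5033
→ Helmert 7p (PV): X=801162.5998, Y=-2498192.7250, Z=5798207.4714
→ Helmert 7p (PV): X=801193.8504, Y=-2498606.4650, Z=5797568.9080
→ geod (Bowring, a=6378388.000): φ=65.79378256°, λ=-72.22122567°, h=3157.9207 m

φ=65.79378256°, λ=-72.22122567°, h=3157.9207 m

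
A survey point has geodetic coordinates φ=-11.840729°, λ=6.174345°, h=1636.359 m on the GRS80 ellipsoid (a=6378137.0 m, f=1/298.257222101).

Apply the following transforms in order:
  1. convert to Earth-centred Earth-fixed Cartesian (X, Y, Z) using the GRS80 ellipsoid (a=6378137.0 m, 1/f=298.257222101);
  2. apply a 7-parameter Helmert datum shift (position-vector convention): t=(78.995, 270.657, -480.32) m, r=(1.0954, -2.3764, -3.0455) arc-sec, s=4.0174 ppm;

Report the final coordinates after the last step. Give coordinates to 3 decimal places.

start: φ=-11.840729°, λ=6.174345°, h=1636.359 m
→ ECEF (a=6378137.000, f=1/298.257222101): X=6208677.7340, Y=671665.5470, Z=-1300499.4199
→ Helmert 7p (PV): X=6208806.5722, Y=671854.1374, Z=-1300909.8664

X=6208806.572 m, Y=671854.137 m, Z=-1300909.866 m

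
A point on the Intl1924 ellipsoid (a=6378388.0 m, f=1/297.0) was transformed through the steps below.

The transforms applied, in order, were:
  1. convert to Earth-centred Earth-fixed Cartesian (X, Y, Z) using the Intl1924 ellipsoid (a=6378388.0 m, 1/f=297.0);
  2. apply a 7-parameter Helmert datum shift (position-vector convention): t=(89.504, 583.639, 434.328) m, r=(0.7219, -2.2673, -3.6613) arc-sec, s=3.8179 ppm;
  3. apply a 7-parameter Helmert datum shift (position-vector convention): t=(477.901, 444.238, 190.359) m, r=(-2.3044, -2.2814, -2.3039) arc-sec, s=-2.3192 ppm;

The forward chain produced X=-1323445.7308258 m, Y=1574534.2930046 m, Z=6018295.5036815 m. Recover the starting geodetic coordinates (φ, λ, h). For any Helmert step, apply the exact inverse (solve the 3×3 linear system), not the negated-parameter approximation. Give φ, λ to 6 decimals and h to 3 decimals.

φ=71.252094°, λ=130.078295°, h=190.277 m

start: X=-1323445.7308, Y=1574534.2930, Z=6018295.5037 m
→ Helmert⁻¹: X=-1323877.7194, Y=1574011.6834, Z=6018151.3296
→ Helmert⁻¹: X=-1323923.9499, Y=1573419.5981, Z=6017703.0727
→ geod (Bowring, a=6378388.000): φ=71.25209400°, λ=130.07829500°, h=190.2770 m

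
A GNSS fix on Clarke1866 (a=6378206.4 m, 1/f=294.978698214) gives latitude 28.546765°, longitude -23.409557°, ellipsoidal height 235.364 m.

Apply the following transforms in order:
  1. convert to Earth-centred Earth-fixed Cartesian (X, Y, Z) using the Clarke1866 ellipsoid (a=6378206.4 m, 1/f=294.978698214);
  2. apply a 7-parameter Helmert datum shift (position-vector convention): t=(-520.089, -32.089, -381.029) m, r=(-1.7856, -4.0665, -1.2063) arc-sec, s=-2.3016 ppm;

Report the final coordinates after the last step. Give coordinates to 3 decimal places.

start: φ=28.546765°, λ=-23.409557°, h=235.364 m
→ ECEF (a=6378206.400, f=1/294.978698214): X=5145784.2601, Y=-2227798.8220, Z=3029815.2072
→ Helmert 7p (PV): X=5145179.5662, Y=-2227829.6490, Z=3029547.9391

X=5145179.566 m, Y=-2227829.649 m, Z=3029547.939 m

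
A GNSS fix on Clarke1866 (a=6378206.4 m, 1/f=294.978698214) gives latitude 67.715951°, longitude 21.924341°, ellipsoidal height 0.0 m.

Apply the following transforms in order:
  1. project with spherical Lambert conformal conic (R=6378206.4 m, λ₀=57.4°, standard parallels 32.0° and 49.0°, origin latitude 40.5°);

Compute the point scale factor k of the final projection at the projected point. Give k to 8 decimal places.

start: φ=67.715951°, λ=21.924341°, h=0.000 m
→ into lcc (λ₀=57.4°): φ=67.71595100°, λ−λ₀=-35.47565900°
scale k = 1.13924152

1.13924152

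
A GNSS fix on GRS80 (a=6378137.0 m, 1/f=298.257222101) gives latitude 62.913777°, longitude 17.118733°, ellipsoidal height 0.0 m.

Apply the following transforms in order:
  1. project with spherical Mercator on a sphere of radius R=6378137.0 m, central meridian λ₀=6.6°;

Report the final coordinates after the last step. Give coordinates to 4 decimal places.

start: φ=62.913777°, λ=17.118733°, h=0.000 m
→ merc (R=6378137.0, λ₀=6.6°): E=1170940.0014, N=9079139.9858

E=1170940.0014 m, N=9079139.9858 m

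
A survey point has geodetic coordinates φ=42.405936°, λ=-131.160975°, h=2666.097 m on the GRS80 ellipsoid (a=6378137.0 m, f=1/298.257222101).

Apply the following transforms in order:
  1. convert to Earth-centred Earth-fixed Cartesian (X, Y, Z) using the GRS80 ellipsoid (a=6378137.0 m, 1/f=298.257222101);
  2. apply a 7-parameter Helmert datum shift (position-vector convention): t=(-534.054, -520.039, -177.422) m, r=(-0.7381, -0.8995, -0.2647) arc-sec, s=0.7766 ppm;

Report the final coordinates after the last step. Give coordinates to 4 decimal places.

X=-3106284.1129 m, Y=-3553023.2454 m, Z=4280628.2874 m

start: φ=42.405936°, λ=-131.160975°, h=2666.097 m
→ ECEF (a=6378137.000, f=1/298.257222101): X=-3105724.4199, Y=-3552519.7516, Z=4280803.2163
→ Helmert 7p (PV): X=-3106284.1129, Y=-3553023.2454, Z=4280628.2874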